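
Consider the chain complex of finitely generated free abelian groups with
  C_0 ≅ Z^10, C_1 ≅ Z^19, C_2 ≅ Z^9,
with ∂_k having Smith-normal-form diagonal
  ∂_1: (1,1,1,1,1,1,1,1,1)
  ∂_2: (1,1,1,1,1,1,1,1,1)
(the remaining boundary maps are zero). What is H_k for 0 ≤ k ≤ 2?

H_0: b_0 = 10 − 0 − 9 = 1; torsion from ∂_1 factors > 1: none. So H_0 ≅ Z.
H_1: b_1 = 19 − 9 − 9 = 1; torsion from ∂_2 factors > 1: none. So H_1 ≅ Z.
H_2: b_2 = 9 − 9 − 0 = 0; torsion from ∂_3 factors > 1: none. So H_2 ≅ 0.

H_0 ≅ Z,  H_1 ≅ Z,  H_2 = 0.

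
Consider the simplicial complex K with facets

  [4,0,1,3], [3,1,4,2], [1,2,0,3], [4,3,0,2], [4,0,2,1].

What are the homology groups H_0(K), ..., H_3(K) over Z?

Fix the vertex order 0 < 1 < 2 < 3 < 4 and write every simplex with vertices in increasing order. Then dim K = 3 and the simplices of K are:

  0-simplices (5): [0], [1], [2], [3], [4]
  1-simplices (10): [0,1], [0,2], [0,3], [0,4], [1,2], [1,3], [1,4], [2,3], [2,4], [3,4]
  2-simplices (10): [0,1,2], [0,1,3], [0,1,4], [0,2,3], [0,2,4], [0,3,4], [1,2,3], [1,2,4], [1,3,4], [2,3,4]
  3-simplices (5): [0,1,2,3], [0,1,2,4], [0,1,3,4], [0,2,3,4], [1,2,3,4]

so the chain groups are C_0 ≅ Z^5, C_1 ≅ Z^10, C_2 ≅ Z^10, C_3 ≅ Z^5.

Boundary ∂_1: C_1 → C_0 sends each edge [p,q] (with p < q) to q − p. For instance
  ∂[0,4] = [4] − [0].
This gives a 5×10 integer matrix of rank 4; reducing to Smith normal form yields diagonal entries (1,1,1,1).

The boundary map ∂_2: C_2 → C_1 acts by ∂[p,q,r] = [q,r] − [p,r] + [p,q]. For instance
  ∂[0,2,4] = [2,4] − [0,4] + [0,2],
  ∂[1,2,3] = [2,3] − [1,3] + [1,2].
The resulting 10×10 matrix has rank 6, and its Smith normal form has invariant factors (1,1,1,1,1,1).

∂_3: C_3 → C_2 sends each 3-simplex σ to the alternating sum Σ_i (−1)^i (σ with its i-th vertex removed). For instance
  ∂[0,1,2,3] = [1,2,3] − [0,2,3] + [0,1,3] − [0,1,2],
  ∂[1,2,3,4] = [2,3,4] − [1,3,4] + [1,2,4] − [1,2,3].
The 10×5 boundary matrix has rank 4 and Smith normal form diag(1,1,1,1).

From H_k ≅ ker(∂_k) / im(∂_{k+1}) we obtain:

  H_0: rank C_0 − rank ∂_1 = 5 − 4 = 1, and the invariant factors of ∂_1 are all 1, so H_0 = Z.
  H_1: rank ker ∂_1 − rank ∂_2 = (10 − 4) − 6 = 0, and the invariant factors of ∂_2 are all 1, so H_1 = 0.
  H_2: rank ker ∂_2 − rank ∂_3 = (10 − 6) − 4 = 0, and the invariant factors of ∂_3 are all 1, so H_2 = 0.
  H_3: rank ker ∂_3 − rank ∂_4 = (5 − 4) − 0 = 1, and there is no ∂_4, so H_3 = Z.

As a check, the Euler characteristic is 5 − 10 + 10 − 5 = 0, which agrees with 1 − 0 + 0 − 1 = 0.

H_0 = Z,  H_1 = 0,  H_2 = 0,  H_3 = Z.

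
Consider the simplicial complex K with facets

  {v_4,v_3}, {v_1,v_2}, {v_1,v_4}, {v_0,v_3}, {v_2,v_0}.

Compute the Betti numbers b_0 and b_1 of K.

b_0 = 1, b_1 = 1.

Fix the vertex order v_0 < v_1 < v_2 < v_3 < v_4 and write every simplex with vertices in increasing order. Then dim K = 1 and the simplices of K are:

  0-simplices (5): [v_0], [v_1], [v_2], [v_3], [v_4]
  1-simplices (5): [v_0,v_2], [v_0,v_3], [v_1,v_2], [v_1,v_4], [v_3,v_4]

giving chain groups C_0 ≅ Z^5, C_1 ≅ Z^5.

∂_1: C_1 → C_0 sends each edge [p,q] (with p < q) to q − p.
As a 5×5 matrix over Z this has rank 4, with invariant factors (1,1,1,1).

Reading off H_k = ker ∂_k / im ∂_{k+1}:

  H_0: rank C_0 − rank ∂_1 = 5 − 4 = 1, and the invariant factors of ∂_1 are all 1, so H_0 ≅ Z.
  H_1: rank ker ∂_1 − rank ∂_2 = (5 − 4) − 0 = 1, and there is no ∂_2, so H_1 ≅ Z.

As a check, the Euler characteristic is 5 − 5 = 0, which agrees with 1 − 1 = 0.

Hence the Betti numbers are b_0 = 1, b_1 = 1.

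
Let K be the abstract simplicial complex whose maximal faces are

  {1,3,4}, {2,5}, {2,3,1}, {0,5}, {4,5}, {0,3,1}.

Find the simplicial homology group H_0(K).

Take the total order 0 < 1 < 2 < 3 < 4 < 5 on the vertex set. Then K (dimension 2) consists of the simplices:

  0-simplices (6): [0], [1], [2], [3], [4], [5]
  1-simplices (10): [0,1], [0,3], [0,5], [1,2], [1,3], [1,4], [2,3], [2,5], [3,4], [4,5]
  2-simplices (3): [0,1,3], [1,2,3], [1,3,4]

so the chain groups are C_0 ≅ Z^6, C_1 ≅ Z^10, C_2 ≅ Z^3.

∂_1: C_1 → C_0 sends each edge [p,q] (with p < q) to q − p. For instance
  ∂[2,3] = [3] − [2].
The 6×10 boundary matrix has rank 5 and Smith normal form diag(1,1,1,1,1).

The boundary map ∂_2: C_2 → C_1 sends each 2-simplex [p,q,r] to [q,r] − [p,r] + [p,q]. For instance
  ∂[0,1,3] = [1,3] − [0,3] + [0,1],
  ∂[1,3,4] = [3,4] − [1,4] + [1,3].
As a 10×3 matrix over Z this has rank 3, with invariant factors (1,1,1).

From H_k ≅ ker(∂_k) / im(∂_{k+1}) we obtain:

  H_0: rank C_0 − rank ∂_1 = 6 − 5 = 1, and the invariant factors of ∂_1 are all 1, so H_0 ≅ Z.

H_0 ≅ Z.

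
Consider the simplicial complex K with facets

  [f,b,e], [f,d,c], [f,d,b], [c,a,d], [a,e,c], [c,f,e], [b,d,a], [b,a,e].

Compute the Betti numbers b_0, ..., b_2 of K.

b_0 = 1, b_1 = 0, b_2 = 1.

We work with the vertex ordering a < b < c < d < e < f. The simplices of K, each written with vertices in increasing order, are:

  0-simplices (6): a, b, c, d, e, f
  1-simplices (12): ab, ac, ad, ae, bd, be, bf, cd, ce, cf, df, ef
  2-simplices (8): abd, abe, acd, ace, bdf, bef, cdf, cef

giving chain groups C_0 ≅ Z^6, C_1 ≅ Z^12, C_2 ≅ Z^8.

The boundary map ∂_1: C_1 → C_0 maps an edge to its endpoints' difference, ∂[p,q] = q − p.
The resulting 6×12 matrix has rank 5, and its Smith normal form has invariant factors (1,1,1,1,1).

Boundary ∂_2: C_2 → C_1 sends each 2-simplex [p,q,r] to [q,r] − [p,r] + [p,q]. For instance
  ∂ace = ce − ae + ac,
  ∂abd = bd − ad + ab.
The 12×8 boundary matrix has rank 7 and Smith normal form diag(1,1,1,1,1,1,1).

Reading off H_k = ker ∂_k / im ∂_{k+1}:

  H_0: rank C_0 − rank ∂_1 = 6 − 5 = 1, and the invariant factors of ∂_1 are all 1, so H_0 = Z.
  H_1: rank ker ∂_1 − rank ∂_2 = (12 − 5) − 7 = 0, and the invariant factors of ∂_2 are all 1, so H_1 = 0.
  H_2: rank ker ∂_2 − rank ∂_3 = (8 − 7) − 0 = 1, and there is no ∂_3, so H_2 = Z.

Hence the Betti numbers are b_0 = 1, b_1 = 0, b_2 = 1.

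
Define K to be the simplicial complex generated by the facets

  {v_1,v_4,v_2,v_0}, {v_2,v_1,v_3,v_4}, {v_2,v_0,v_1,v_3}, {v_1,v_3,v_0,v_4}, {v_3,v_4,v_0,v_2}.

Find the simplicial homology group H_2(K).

Fix the vertex order v_0 < v_1 < v_2 < v_3 < v_4 and write every simplex with vertices in increasing order. Then dim K = 3 and the simplices of K are:

  0-simplices (5): [v_0], [v_1], [v_2], [v_3], [v_4]
  1-simplices (10): [v_0,v_1], [v_0,v_2], [v_0,v_3], [v_0,v_4], [v_1,v_2], [v_1,v_3], [v_1,v_4], [v_2,v_3], [v_2,v_4], [v_3,v_4]
  2-simplices (10): [v_0,v_1,v_2], [v_0,v_1,v_3], [v_0,v_1,v_4], [v_0,v_2,v_3], [v_0,v_2,v_4], [v_0,v_3,v_4], [v_1,v_2,v_3], [v_1,v_2,v_4], [v_1,v_3,v_4], [v_2,v_3,v_4]
  3-simplices (5): [v_0,v_1,v_2,v_3], [v_0,v_1,v_2,v_4], [v_0,v_1,v_3,v_4], [v_0,v_2,v_3,v_4], [v_1,v_2,v_3,v_4]

so the chain groups are C_0 ≅ Z^5, C_1 ≅ Z^10, C_2 ≅ Z^10, C_3 ≅ Z^5.

Boundary ∂_1: C_1 → C_0 sends each edge [p,q] (with p < q) to q − p. For instance
  ∂[v_2,v_3] = [v_3] − [v_2].
This gives a 5×10 integer matrix of rank 4; reducing to Smith normal form yields diagonal entries (1,1,1,1).

∂_2: C_2 → C_1 maps a triangle to the signed sum of its edges. For instance
  ∂[v_0,v_2,v_4] = [v_2,v_4] − [v_0,v_4] + [v_0,v_2],
  ∂[v_0,v_2,v_3] = [v_2,v_3] − [v_0,v_3] + [v_0,v_2].
As a 10×10 matrix over Z this has rank 6, with invariant factors (1,1,1,1,1,1).

Boundary ∂_3: C_3 → C_2 sends each 3-simplex σ to the alternating sum Σ_i (−1)^i (σ with its i-th vertex removed). For instance
  ∂[v_0,v_1,v_2,v_4] = [v_1,v_2,v_4] − [v_0,v_2,v_4] + [v_0,v_1,v_4] − [v_0,v_1,v_2],
  ∂[v_0,v_2,v_3,v_4] = [v_2,v_3,v_4] − [v_0,v_3,v_4] + [v_0,v_2,v_4] − [v_0,v_2,v_3].
The resulting 10×5 matrix has rank 4, and its Smith normal form has invariant factors (1,1,1,1).

From H_k ≅ ker(∂_k) / im(∂_{k+1}) we obtain:

  H_2: rank ker ∂_2 − rank ∂_3 = (10 − 6) − 4 = 0, and the invariant factors of ∂_3 are all 1, so H_2 = 0.

(K is a triangulation of the 3-sphere S^3.)

H_2 ≅ 0.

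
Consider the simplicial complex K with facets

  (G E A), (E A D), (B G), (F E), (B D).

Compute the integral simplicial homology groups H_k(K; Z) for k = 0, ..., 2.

We work with the vertex ordering A < B < D < E < F < G. The simplices of K, each written with vertices in increasing order, are:

  0-simplices (6): A, B, D, E, F, G
  1-simplices (8): AD, AE, AG, BD, BG, DE, EF, EG
  2-simplices (2): ADE, AEG

Hence C_0 ≅ Z^6, C_1 ≅ Z^8, C_2 ≅ Z^2.

∂_1: C_1 → C_0 is given by ∂[p,q] = [q] − [p].
This gives a 6×8 integer matrix of rank 5; reducing to Smith normal form yields diagonal entries (1,1,1,1,1).

The boundary map ∂_2: C_2 → C_1 acts by ∂[p,q,r] = [q,r] − [p,r] + [p,q]. For instance
  ∂AEG = EG − AG + AE,
  ∂ADE = DE − AE + AD.
This gives a 8×2 integer matrix of rank 2; reducing to Smith normal form yields diagonal entries (1,1).

From H_k ≅ ker(∂_k) / im(∂_{k+1}) we obtain:

  H_0: rank C_0 − rank ∂_1 = 6 − 5 = 1, and the invariant factors of ∂_1 are all 1, so H_0 ≅ Z.
  H_1: rank ker ∂_1 − rank ∂_2 = (8 − 5) − 2 = 1, and the invariant factors of ∂_2 are all 1, so H_1 ≅ Z.
  H_2: rank ker ∂_2 − rank ∂_3 = (2 − 2) − 0 = 0, and there is no ∂_3, so H_2 ≅ 0.

H_0 = Z,  H_1 = Z,  H_2 = 0.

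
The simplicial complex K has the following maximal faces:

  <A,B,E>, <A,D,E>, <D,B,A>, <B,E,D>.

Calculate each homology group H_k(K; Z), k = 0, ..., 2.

H_0 = Z,  H_1 = 0,  H_2 = Z.

Take the total order A < B < D < E on the vertex set. Then K (dimension 2) consists of the simplices:

  0-simplices (4): A, B, D, E
  1-simplices (6): AB, AD, AE, BD, BE, DE
  2-simplices (4): ABD, ABE, ADE, BDE

giving chain groups C_0 ≅ Z^4, C_1 ≅ Z^6, C_2 ≅ Z^4.

Boundary ∂_1: C_1 → C_0 maps an edge to its endpoints' difference, ∂[p,q] = q − p. For instance
  ∂AD = D − A.
This gives a 4×6 integer matrix of rank 3; reducing to Smith normal form yields diagonal entries (1,1,1).

Boundary ∂_2: C_2 → C_1 sends each 2-simplex [p,q,r] to [q,r] − [p,r] + [p,q]. For instance
  ∂ABE = BE − AE + AB,
  ∂ABD = BD − AD + AB.
This gives a 6×4 integer matrix of rank 3; reducing to Smith normal form yields diagonal entries (1,1,1).

Reading off H_k = ker ∂_k / im ∂_{k+1}:

  H_0: rank C_0 − rank ∂_1 = 4 − 3 = 1, and the invariant factors of ∂_1 are all 1, so H_0 ≅ Z.
  H_1: rank ker ∂_1 − rank ∂_2 = (6 − 3) − 3 = 0, and the invariant factors of ∂_2 are all 1, so H_1 ≅ 0.
  H_2: rank ker ∂_2 − rank ∂_3 = (4 − 3) − 0 = 1, and there is no ∂_3, so H_2 ≅ Z.

As a check, the Euler characteristic is 4 − 6 + 4 = 2, which agrees with 1 − 0 + 1 = 2.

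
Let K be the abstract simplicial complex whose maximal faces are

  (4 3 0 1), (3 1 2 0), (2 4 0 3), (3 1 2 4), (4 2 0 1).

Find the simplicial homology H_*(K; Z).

Order the vertices as 0 < 1 < 2 < 3 < 4. Listing each simplex with vertices in this order, K has dimension 3 with simplices:

  0-simplices (5): [0], [1], [2], [3], [4]
  1-simplices (10): [0,1], [0,2], [0,3], [0,4], [1,2], [1,3], [1,4], [2,3], [2,4], [3,4]
  2-simplices (10): [0,1,2], [0,1,3], [0,1,4], [0,2,3], [0,2,4], [0,3,4], [1,2,3], [1,2,4], [1,3,4], [2,3,4]
  3-simplices (5): [0,1,2,3], [0,1,2,4], [0,1,3,4], [0,2,3,4], [1,2,3,4]

so the chain groups are C_0 ≅ Z^5, C_1 ≅ Z^10, C_2 ≅ Z^10, C_3 ≅ Z^5.

Boundary ∂_1: C_1 → C_0 sends each edge [p,q] (with p < q) to q − p. For instance
  ∂[0,3] = [3] − [0].
The resulting 5×10 matrix has rank 4, and its Smith normal form has invariant factors (1,1,1,1).

Boundary ∂_2: C_2 → C_1 sends each 2-simplex [p,q,r] to [q,r] − [p,r] + [p,q]. For instance
  ∂[0,1,4] = [1,4] − [0,4] + [0,1],
  ∂[1,2,3] = [2,3] − [1,3] + [1,2].
The 10×10 boundary matrix has rank 6 and Smith normal form diag(1,1,1,1,1,1).

Boundary ∂_3: C_3 → C_2 sends each 3-simplex σ to the alternating sum Σ_i (−1)^i (σ with its i-th vertex removed). For instance
  ∂[0,2,3,4] = [2,3,4] − [0,3,4] + [0,2,4] − [0,2,3],
  ∂[0,1,3,4] = [1,3,4] − [0,3,4] + [0,1,4] − [0,1,3].
As a 10×5 matrix over Z this has rank 4, with invariant factors (1,1,1,1).

Reading off H_k = ker ∂_k / im ∂_{k+1}:

  H_0: rank C_0 − rank ∂_1 = 5 − 4 = 1, and the invariant factors of ∂_1 are all 1, so H_0 ≅ Z.
  H_1: rank ker ∂_1 − rank ∂_2 = (10 − 4) − 6 = 0, and the invariant factors of ∂_2 are all 1, so H_1 ≅ 0.
  H_2: rank ker ∂_2 − rank ∂_3 = (10 − 6) − 4 = 0, and the invariant factors of ∂_3 are all 1, so H_2 ≅ 0.
  H_3: rank ker ∂_3 − rank ∂_4 = (5 − 4) − 0 = 1, and there is no ∂_4, so H_3 ≅ Z.

As a check, the Euler characteristic is 5 − 10 + 10 − 5 = 0, which agrees with 1 − 0 + 0 − 1 = 0.

H_0 ≅ Z,  H_1 = 0,  H_2 = 0,  H_3 ≅ Z.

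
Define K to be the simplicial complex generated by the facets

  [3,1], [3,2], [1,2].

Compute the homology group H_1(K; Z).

H_1 ≅ Z.

Order the vertices as 1 < 2 < 3. Listing each simplex with vertices in this order, K has dimension 1 with simplices:

  0-simplices (3): [1], [2], [3]
  1-simplices (3): [1,2], [1,3], [2,3]

Hence C_0 ≅ Z^3, C_1 ≅ Z^3.

Boundary ∂_1: C_1 → C_0 maps an edge to its endpoints' difference, ∂[p,q] = q − p. For instance
  ∂[1,3] = [3] − [1].
The resulting 3×3 matrix has rank 2, and its Smith normal form has invariant factors (1,1).

Computing H_k = (kernel of ∂_k) / (image of ∂_{k+1}):

  H_1: rank ker ∂_1 − rank ∂_2 = (3 − 2) − 0 = 1, and there is no ∂_2, so H_1 ≅ Z.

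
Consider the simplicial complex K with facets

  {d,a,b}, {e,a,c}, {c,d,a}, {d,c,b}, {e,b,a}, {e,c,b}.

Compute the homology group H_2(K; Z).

H_2 ≅ Z.

Take the total order a < b < c < d < e on the vertex set. Then K (dimension 2) consists of the simplices:

  0-simplices (5): a, b, c, d, e
  1-simplices (9): ab, ac, ad, ae, bc, bd, be, cd, ce
  2-simplices (6): abd, abe, acd, ace, bcd, bce

so the chain groups are C_0 ≅ Z^5, C_1 ≅ Z^9, C_2 ≅ Z^6.

Boundary ∂_1: C_1 → C_0 sends each edge [p,q] (with p < q) to q − p.
The 5×9 boundary matrix has rank 4 and Smith normal form diag(1,1,1,1).

The boundary map ∂_2: C_2 → C_1 maps a triangle to the signed sum of its edges. For instance
  ∂bcd = cd − bd + bc,
  ∂abe = be − ae + ab.
The resulting 9×6 matrix has rank 5, and its Smith normal form has invariant factors (1,1,1,1,1).

Reading off H_k = ker ∂_k / im ∂_{k+1}:

  H_2: rank ker ∂_2 − rank ∂_3 = (6 − 5) − 0 = 1, and there is no ∂_3, so H_2 ≅ Z.

(K is a triangulation of the 2-sphere S^2.)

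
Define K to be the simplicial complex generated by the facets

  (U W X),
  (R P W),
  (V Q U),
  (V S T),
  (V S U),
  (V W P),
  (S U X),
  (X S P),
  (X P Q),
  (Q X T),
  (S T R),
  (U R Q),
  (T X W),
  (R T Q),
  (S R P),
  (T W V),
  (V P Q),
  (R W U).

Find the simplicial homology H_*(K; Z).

H_0 = Z,  H_1 = Z^2,  H_2 = Z.

K has 9 vertices, 27 edges, 18 triangles.
rank ∂_0 = 0, rank ∂_1 = 8 ⇒ b_0 = 9 − 0 − 8 = 1; all invariant factors of ∂_1 are 1 so no torsion. So H_0 ≅ Z.
rank ∂_1 = 8, rank ∂_2 = 17 ⇒ b_1 = 27 − 8 − 17 = 2; all invariant factors of ∂_2 are 1 so no torsion. So H_1 ≅ Z^2.
rank ∂_2 = 17, rank ∂_3 = 0 ⇒ b_2 = 18 − 17 − 0 = 1. So H_2 ≅ Z.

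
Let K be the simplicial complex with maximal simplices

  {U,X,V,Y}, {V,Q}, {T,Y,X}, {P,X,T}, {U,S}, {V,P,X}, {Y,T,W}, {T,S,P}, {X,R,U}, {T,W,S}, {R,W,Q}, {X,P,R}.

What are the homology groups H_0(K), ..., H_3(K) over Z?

K has 10 vertices, 24 edges, 13 triangles, 1 3-simplex.
rank ∂_0 = 0, rank ∂_1 = 9 ⇒ b_0 = 10 − 0 − 9 = 1; all invariant factors of ∂_1 are 1 so no torsion. So H_0 = Z.
rank ∂_1 = 9, rank ∂_2 = 12 ⇒ b_1 = 24 − 9 − 12 = 3; all invariant factors of ∂_2 are 1 so no torsion. So H_1 = Z^3.
rank ∂_2 = 12, rank ∂_3 = 1 ⇒ b_2 = 13 − 12 − 1 = 0; all invariant factors of ∂_3 are 1 so no torsion. So H_2 = 0.
rank ∂_3 = 1, rank ∂_4 = 0 ⇒ b_3 = 1 − 1 − 0 = 0. So H_3 = 0.

H_0 = Z,  H_1 = Z^3,  H_2 = 0,  H_3 = 0.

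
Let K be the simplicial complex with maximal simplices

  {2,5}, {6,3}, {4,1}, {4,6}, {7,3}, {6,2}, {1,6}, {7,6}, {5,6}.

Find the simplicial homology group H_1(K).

Fix the vertex order 1 < 2 < 3 < 4 < 5 < 6 < 7 and write every simplex with vertices in increasing order. Then dim K = 1 and the simplices of K are:

  0-simplices (7): [1], [2], [3], [4], [5], [6], [7]
  1-simplices (9): [1,4], [1,6], [2,5], [2,6], [3,6], [3,7], [4,6], [5,6], [6,7]

giving chain groups C_0 ≅ Z^7, C_1 ≅ Z^9.

∂_1: C_1 → C_0 sends each edge [p,q] (with p < q) to q − p. For instance
  ∂[1,6] = [6] − [1].
This gives a 7×9 integer matrix of rank 6; reducing to Smith normal form yields diagonal entries (1,1,1,1,1,1).

From H_k ≅ ker(∂_k) / im(∂_{k+1}) we obtain:

  H_1: rank ker ∂_1 − rank ∂_2 = (9 − 6) − 0 = 3, and there is no ∂_2, so H_1 ≅ Z^3.

H_1 ≅ Z^3.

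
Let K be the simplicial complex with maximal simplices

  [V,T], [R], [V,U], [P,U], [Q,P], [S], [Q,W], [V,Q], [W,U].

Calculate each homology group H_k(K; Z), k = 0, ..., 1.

Order the vertices as P < Q < R < S < T < U < V < W. Listing each simplex with vertices in this order, K has dimension 1 with simplices:

  0-simplices (8): P, Q, R, S, T, U, V, W
  1-simplices (7): PQ, PU, QV, QW, TV, UV, UW

so the chain groups are C_0 ≅ Z^8, C_1 ≅ Z^7.

Boundary ∂_1: C_1 → C_0 sends each edge [p,q] (with p < q) to q − p.
This gives a 8×7 integer matrix of rank 5; reducing to Smith normal form yields diagonal entries (1,1,1,1,1).

Now H_k = ker ∂_k / im ∂_{k+1}, so:

  H_0: rank C_0 − rank ∂_1 = 8 − 5 = 3, and the invariant factors of ∂_1 are all 1, so H_0 = Z^3.
  H_1: rank ker ∂_1 − rank ∂_2 = (7 − 5) − 0 = 2, and there is no ∂_2, so H_1 = Z^2.

H_0 = Z^3,  H_1 = Z^2.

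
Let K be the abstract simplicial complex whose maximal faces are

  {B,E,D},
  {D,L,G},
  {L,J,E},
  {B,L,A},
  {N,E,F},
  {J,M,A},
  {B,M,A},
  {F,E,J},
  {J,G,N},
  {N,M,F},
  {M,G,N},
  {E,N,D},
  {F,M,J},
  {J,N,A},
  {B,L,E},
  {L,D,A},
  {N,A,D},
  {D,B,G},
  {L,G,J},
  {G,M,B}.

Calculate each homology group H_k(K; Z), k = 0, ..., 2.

H_0 = Z,  H_1 = Z × Z/2,  H_2 = 0.

Take the total order A < B < D < E < F < G < J < L < M < N on the vertex set. Then K (dimension 2) consists of the simplices:

  0-simplices (10): A, B, D, E, F, G, J, L, M, N
  1-simplices (30): AB, AD, AJ, AL, AM, AN, BD, BE, BG, BL, BM, DE, DG, DL, DN, EF, EJ, EL, EN, FJ, FM, FN, GJ, GL, GM, GN, JL, JM, JN, MN
  2-simplices (20): ABL, ABM, ADL, ADN, AJM, AJN, BDE, BDG, BEL, BGM, DEN, DGL, EFJ, EFN, EJL, FJM, FMN, GJL, GJN, GMN

so the chain groups are C_0 ≅ Z^10, C_1 ≅ Z^30, C_2 ≅ Z^20.

The boundary map ∂_1: C_1 → C_0 maps an edge to its endpoints' difference, ∂[p,q] = q − p. For instance
  ∂AJ = J − A.
As a 10×30 matrix over Z this has rank 9, with invariant factors (1,1,1,1,1,1,1,1,1).

The boundary map ∂_2: C_2 → C_1 maps a triangle to the signed sum of its edges. For instance
  ∂BDG = DG − BG + BD,
  ∂BDE = DE − BE + BD.
The 30×20 boundary matrix has rank 20 and Smith normal form diag(1,1,1,1,1,1,1,1,1,1,1,1,1,1,1,1,1,1,1,2).

Now H_k = ker ∂_k / im ∂_{k+1}, so:

  H_0: rank C_0 − rank ∂_1 = 10 − 9 = 1, and the invariant factors of ∂_1 are all 1, so H_0 ≅ Z.
  H_1: rank ker ∂_1 − rank ∂_2 = (30 − 9) − 20 = 1, and ∂_2 has invariant factor 2 > 1, so H_1 ≅ Z × Z/2.
  H_2: rank ker ∂_2 − rank ∂_3 = (20 − 20) − 0 = 0, and there is no ∂_3, so H_2 ≅ 0.

(K is a triangulation of the Klein bottle.)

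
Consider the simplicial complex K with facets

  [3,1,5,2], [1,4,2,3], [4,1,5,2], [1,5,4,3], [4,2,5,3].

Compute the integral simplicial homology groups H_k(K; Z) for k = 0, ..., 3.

Take the total order 1 < 2 < 3 < 4 < 5 on the vertex set. Then K (dimension 3) consists of the simplices:

  0-simplices (5): [1], [2], [3], [4], [5]
  1-simplices (10): [1,2], [1,3], [1,4], [1,5], [2,3], [2,4], [2,5], [3,4], [3,5], [4,5]
  2-simplices (10): [1,2,3], [1,2,4], [1,2,5], [1,3,4], [1,3,5], [1,4,5], [2,3,4], [2,3,5], [2,4,5], [3,4,5]
  3-simplices (5): [1,2,3,4], [1,2,3,5], [1,2,4,5], [1,3,4,5], [2,3,4,5]

so the chain groups are C_0 ≅ Z^5, C_1 ≅ Z^10, C_2 ≅ Z^10, C_3 ≅ Z^5.

The boundary map ∂_1: C_1 → C_0 maps an edge to its endpoints' difference, ∂[p,q] = q − p. For instance
  ∂[3,4] = [4] − [3].
The resulting 5×10 matrix has rank 4, and its Smith normal form has invariant factors (1,1,1,1).

Boundary ∂_2: C_2 → C_1 maps a triangle to the signed sum of its edges. For instance
  ∂[1,3,4] = [3,4] − [1,4] + [1,3],
  ∂[1,3,5] = [3,5] − [1,5] + [1,3].
The resulting 10×10 matrix has rank 6, and its Smith normal form has invariant factors (1,1,1,1,1,1).

∂_3: C_3 → C_2 sends each 3-simplex σ to the alternating sum Σ_i (−1)^i (σ with its i-th vertex removed). For instance
  ∂[1,2,4,5] = [2,4,5] − [1,4,5] + [1,2,5] − [1,2,4],
  ∂[2,3,4,5] = [3,4,5] − [2,4,5] + [2,3,5] − [2,3,4].
The 10×5 boundary matrix has rank 4 and Smith normal form diag(1,1,1,1).

Reading off H_k = ker ∂_k / im ∂_{k+1}:

  H_0: rank C_0 − rank ∂_1 = 5 − 4 = 1, and the invariant factors of ∂_1 are all 1, so H_0 ≅ Z.
  H_1: rank ker ∂_1 − rank ∂_2 = (10 − 4) − 6 = 0, and the invariant factors of ∂_2 are all 1, so H_1 ≅ 0.
  H_2: rank ker ∂_2 − rank ∂_3 = (10 − 6) − 4 = 0, and the invariant factors of ∂_3 are all 1, so H_2 ≅ 0.
  H_3: rank ker ∂_3 − rank ∂_4 = (5 − 4) − 0 = 1, and there is no ∂_4, so H_3 ≅ Z.

H_0 = Z,  H_1 = 0,  H_2 = 0,  H_3 = Z.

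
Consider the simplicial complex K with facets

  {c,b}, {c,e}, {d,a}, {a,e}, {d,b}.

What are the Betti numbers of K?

Order the vertices as a < b < c < d < e. Listing each simplex with vertices in this order, K has dimension 1 with simplices:

  0-simplices (5): a, b, c, d, e
  1-simplices (5): ad, ae, bc, bd, ce

Hence C_0 ≅ Z^5, C_1 ≅ Z^5.

∂_1: C_1 → C_0 is given by ∂[p,q] = [q] − [p]. For instance
  ∂ce = e − c.
This gives a 5×5 integer matrix of rank 4; reducing to Smith normal form yields diagonal entries (1,1,1,1).

Now H_k = ker ∂_k / im ∂_{k+1}, so:

  H_0: rank C_0 − rank ∂_1 = 5 − 4 = 1, and the invariant factors of ∂_1 are all 1, so H_0 = Z.
  H_1: rank ker ∂_1 − rank ∂_2 = (5 − 4) − 0 = 1, and there is no ∂_2, so H_1 = Z.

As a check, the Euler characteristic is 5 − 5 = 0, which agrees with 1 − 1 = 0.

Hence the Betti numbers are b_0 = 1, b_1 = 1.

b_0 = 1, b_1 = 1.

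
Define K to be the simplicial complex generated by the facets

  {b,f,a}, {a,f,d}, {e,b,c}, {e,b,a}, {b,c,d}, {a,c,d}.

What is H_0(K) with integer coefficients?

H_0 = Z.

Fix the vertex order a < b < c < d < e < f and write every simplex with vertices in increasing order. Then dim K = 2 and the simplices of K are:

  0-simplices (6): a, b, c, d, e, f
  1-simplices (12): ab, ac, ad, ae, af, bc, bd, be, bf, cd, ce, df
  2-simplices (6): abe, abf, acd, adf, bcd, bce

so the chain groups are C_0 ≅ Z^6, C_1 ≅ Z^12, C_2 ≅ Z^6.

The boundary map ∂_1: C_1 → C_0 is given by ∂[p,q] = [q] − [p]. For instance
  ∂ce = e − c.
The resulting 6×12 matrix has rank 5, and its Smith normal form has invariant factors (1,1,1,1,1).

The boundary map ∂_2: C_2 → C_1 maps a triangle to the signed sum of its edges. For instance
  ∂acd = cd − ad + ac,
  ∂bcd = cd − bd + bc.
The 12×6 boundary matrix has rank 6 and Smith normal form diag(1,1,1,1,1,1).

Computing H_k = (kernel of ∂_k) / (image of ∂_{k+1}):

  H_0: rank C_0 − rank ∂_1 = 6 − 5 = 1, and the invariant factors of ∂_1 are all 1, so H_0 = Z.

(K is a triangulation of the cylinder S^1 x I.)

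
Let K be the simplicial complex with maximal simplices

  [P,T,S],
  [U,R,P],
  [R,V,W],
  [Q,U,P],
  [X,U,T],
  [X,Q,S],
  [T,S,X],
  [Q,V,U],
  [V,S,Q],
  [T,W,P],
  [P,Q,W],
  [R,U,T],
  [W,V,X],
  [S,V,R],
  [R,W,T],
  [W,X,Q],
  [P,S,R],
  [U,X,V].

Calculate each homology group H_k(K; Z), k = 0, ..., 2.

Order the vertices as P < Q < R < S < T < U < V < W < X. Listing each simplex with vertices in this order, K has dimension 2 with simplices:

  0-simplices (9): P, Q, R, S, T, U, V, W, X
  1-simplices (27): PQ, PR, PS, PT, PU, PW, QS, QU, QV, QW, QX, RS, RT, RU, RV, RW, ST, SV, SX, TU, TW, TX, UV, UX, VW, VX, WX
  2-simplices (18): PQU, PQW, PRS, PRU, PST, PTW, QSV, QSX, QUV, QWX, RSV, RTU, RTW, RVW, STX, TUX, UVX, VWX

so the chain groups are C_0 ≅ Z^9, C_1 ≅ Z^27, C_2 ≅ Z^18.

The boundary map ∂_1: C_1 → C_0 is given by ∂[p,q] = [q] − [p]. For instance
  ∂VW = W − V.
As a 9×27 matrix over Z this has rank 8, with invariant factors (1,1,1,1,1,1,1,1).

∂_2: C_2 → C_1 maps a triangle to the signed sum of its edges. For instance
  ∂RSV = SV − RV + RS,
  ∂VWX = WX − VX + VW.
As a 27×18 matrix over Z this has rank 18, with invariant factors (1,1,1,1,1,1,1,1,1,1,1,1,1,1,1,1,1,2).

Reading off H_k = ker ∂_k / im ∂_{k+1}:

  H_0: rank C_0 − rank ∂_1 = 9 − 8 = 1, and the invariant factors of ∂_1 are all 1, so H_0 = Z.
  H_1: rank ker ∂_1 − rank ∂_2 = (27 − 8) − 18 = 1, and ∂_2 has invariant factor 2 > 1, so H_1 = Z × Z/2.
  H_2: rank ker ∂_2 − rank ∂_3 = (18 − 18) − 0 = 0, and there is no ∂_3, so H_2 = 0.

H_0 ≅ Z,  H_1 ≅ Z × Z/2,  H_2 = 0.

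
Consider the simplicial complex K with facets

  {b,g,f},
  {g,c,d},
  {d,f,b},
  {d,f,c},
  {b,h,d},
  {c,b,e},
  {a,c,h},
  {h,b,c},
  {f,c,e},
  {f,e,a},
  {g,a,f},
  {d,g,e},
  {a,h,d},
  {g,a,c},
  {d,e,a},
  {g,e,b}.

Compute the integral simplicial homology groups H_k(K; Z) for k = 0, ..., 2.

H_0 ≅ Z,  H_1 ≅ Z^2,  H_2 ≅ Z.

Take the total order a < b < c < d < e < f < g < h on the vertex set. Then K (dimension 2) consists of the simplices:

  0-simplices (8): a, b, c, d, e, f, g, h
  1-simplices (24): ac, ad, ae, af, ag, ah, bc, bd, be, bf, bg, bh, cd, ce, cf, cg, ch, de, df, dg, dh, ef, eg, fg
  2-simplices (16): acg, ach, ade, adh, aef, afg, bce, bch, bdf, bdh, beg, bfg, cdf, cdg, cef, deg

Hence C_0 ≅ Z^8, C_1 ≅ Z^24, C_2 ≅ Z^16.

∂_1: C_1 → C_0 sends each edge [p,q] (with p < q) to q − p. For instance
  ∂dh = h − d.
This gives a 8×24 integer matrix of rank 7; reducing to Smith normal form yields diagonal entries (1,1,1,1,1,1,1).

∂_2: C_2 → C_1 acts by ∂[p,q,r] = [q,r] − [p,r] + [p,q]. For instance
  ∂afg = fg − ag + af,
  ∂bch = ch − bh + bc.
This gives a 24×16 integer matrix of rank 15; reducing to Smith normal form yields diagonal entries (1,1,1,1,1,1,1,1,1,1,1,1,1,1,1).

Now H_k = ker ∂_k / im ∂_{k+1}, so:

  H_0: rank C_0 − rank ∂_1 = 8 − 7 = 1, and the invariant factors of ∂_1 are all 1, so H_0 = Z.
  H_1: rank ker ∂_1 − rank ∂_2 = (24 − 7) − 15 = 2, and the invariant factors of ∂_2 are all 1, so H_1 = Z^2.
  H_2: rank ker ∂_2 − rank ∂_3 = (16 − 15) − 0 = 1, and there is no ∂_3, so H_2 = Z.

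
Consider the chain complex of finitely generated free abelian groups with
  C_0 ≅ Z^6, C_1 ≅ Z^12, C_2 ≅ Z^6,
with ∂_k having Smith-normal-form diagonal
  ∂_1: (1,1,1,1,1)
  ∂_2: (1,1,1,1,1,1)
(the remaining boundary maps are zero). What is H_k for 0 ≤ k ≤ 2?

H_0: b_0 = 6 − 0 − 5 = 1; torsion from ∂_1 factors > 1: none. So H_0 ≅ Z.
H_1: b_1 = 12 − 5 − 6 = 1; torsion from ∂_2 factors > 1: none. So H_1 ≅ Z.
H_2: b_2 = 6 − 6 − 0 = 0; torsion from ∂_3 factors > 1: none. So H_2 ≅ 0.

H_0 ≅ Z,  H_1 ≅ Z,  H_2 = 0.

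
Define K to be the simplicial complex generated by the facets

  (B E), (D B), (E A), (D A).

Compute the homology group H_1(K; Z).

H_1 ≅ Z.

Order the vertices as A < B < D < E. Listing each simplex with vertices in this order, K has dimension 1 with simplices:

  0-simplices (4): A, B, D, E
  1-simplices (4): AD, AE, BD, BE

so the chain groups are C_0 ≅ Z^4, C_1 ≅ Z^4.

The boundary map ∂_1: C_1 → C_0 sends each edge [p,q] (with p < q) to q − p. For instance
  ∂BE = E − B.
This gives a 4×4 integer matrix of rank 3; reducing to Smith normal form yields diagonal entries (1,1,1).

Reading off H_k = ker ∂_k / im ∂_{k+1}:

  H_1: rank ker ∂_1 − rank ∂_2 = (4 − 3) − 0 = 1, and there is no ∂_2, so H_1 = Z.

(K is a triangulation of the circle S^1.)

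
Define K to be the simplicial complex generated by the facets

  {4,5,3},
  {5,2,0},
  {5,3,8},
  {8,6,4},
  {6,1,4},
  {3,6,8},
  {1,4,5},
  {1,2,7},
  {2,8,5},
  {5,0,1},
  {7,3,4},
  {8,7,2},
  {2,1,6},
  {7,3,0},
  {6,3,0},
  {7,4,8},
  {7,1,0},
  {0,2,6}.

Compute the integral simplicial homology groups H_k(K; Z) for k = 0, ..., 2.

H_0 = Z,  H_1 = Z ⊕ Z/2,  H_2 = 0.

Order the vertices as 0 < 1 < 2 < 3 < 4 < 5 < 6 < 7 < 8. Listing each simplex with vertices in this order, K has dimension 2 with simplices:

  0-simplices (9): [0], [1], [2], [3], [4], [5], [6], [7], [8]
  1-simplices (27): (27 of them)
  2-simplices (18): [0,1,5], [0,1,7], [0,2,5], [0,2,6], [0,3,6], [0,3,7], [1,2,6], [1,2,7], [1,4,5], [1,4,6], [2,5,8], [2,7,8], [3,4,5], [3,4,7], [3,5,8], [3,6,8], [4,6,8], [4,7,8]

Hence C_0 ≅ Z^9, C_1 ≅ Z^27, C_2 ≅ Z^18.

∂_1: C_1 → C_0 maps an edge to its endpoints' difference, ∂[p,q] = q − p. For instance
  ∂[6,8] = [8] − [6].
This gives a 9×27 integer matrix of rank 8; reducing to Smith normal form yields diagonal entries (1,1,1,1,1,1,1,1).

∂_2: C_2 → C_1 maps a triangle to the signed sum of its edges. For instance
  ∂[0,2,6] = [2,6] − [0,6] + [0,2],
  ∂[3,5,8] = [5,8] − [3,8] + [3,5].
This gives a 27×18 integer matrix of rank 18; reducing to Smith normal form yields diagonal entries (1,1,1,1,1,1,1,1,1,1,1,1,1,1,1,1,1,2).

Computing H_k = (kernel of ∂_k) / (image of ∂_{k+1}):

  H_0: rank C_0 − rank ∂_1 = 9 − 8 = 1, and the invariant factors of ∂_1 are all 1, so H_0 = Z.
  H_1: rank ker ∂_1 − rank ∂_2 = (27 − 8) − 18 = 1, and ∂_2 has invariant factor 2 > 1, so H_1 = Z ⊕ Z/2.
  H_2: rank ker ∂_2 − rank ∂_3 = (18 − 18) − 0 = 0, and there is no ∂_3, so H_2 = 0.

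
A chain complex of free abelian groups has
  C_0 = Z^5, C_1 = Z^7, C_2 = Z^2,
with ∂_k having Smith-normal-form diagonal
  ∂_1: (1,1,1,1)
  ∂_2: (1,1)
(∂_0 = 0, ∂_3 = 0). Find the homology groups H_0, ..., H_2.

H_0 = Z,  H_1 = Z,  H_2 = 0.

H_0: b_0 = 5 − 0 − 4 = 1; torsion from ∂_1 factors > 1: none. So H_0 = Z.
H_1: b_1 = 7 − 4 − 2 = 1; torsion from ∂_2 factors > 1: none. So H_1 = Z.
H_2: b_2 = 2 − 2 − 0 = 0; torsion from ∂_3 factors > 1: none. So H_2 = 0.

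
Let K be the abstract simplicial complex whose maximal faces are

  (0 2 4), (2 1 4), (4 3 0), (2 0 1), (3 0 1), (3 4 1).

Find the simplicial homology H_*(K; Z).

We work with the vertex ordering 0 < 1 < 2 < 3 < 4. The simplices of K, each written with vertices in increasing order, are:

  0-simplices (5): [0], [1], [2], [3], [4]
  1-simplices (9): [0,1], [0,2], [0,3], [0,4], [1,2], [1,3], [1,4], [2,4], [3,4]
  2-simplices (6): [0,1,2], [0,1,3], [0,2,4], [0,3,4], [1,2,4], [1,3,4]

giving chain groups C_0 ≅ Z^5, C_1 ≅ Z^9, C_2 ≅ Z^6.

The boundary map ∂_1: C_1 → C_0 sends each edge [p,q] (with p < q) to q − p. For instance
  ∂[0,4] = [4] − [0].
The resulting 5×9 matrix has rank 4, and its Smith normal form has invariant factors (1,1,1,1).

Boundary ∂_2: C_2 → C_1 maps a triangle to the signed sum of its edges. For instance
  ∂[0,1,2] = [1,2] − [0,2] + [0,1],
  ∂[0,3,4] = [3,4] − [0,4] + [0,3].
The resulting 9×6 matrix has rank 5, and its Smith normal form has invariant factors (1,1,1,1,1).

Reading off H_k = ker ∂_k / im ∂_{k+1}:

  H_0: rank C_0 − rank ∂_1 = 5 − 4 = 1, and the invariant factors of ∂_1 are all 1, so H_0 = Z.
  H_1: rank ker ∂_1 − rank ∂_2 = (9 − 4) − 5 = 0, and the invariant factors of ∂_2 are all 1, so H_1 = 0.
  H_2: rank ker ∂_2 − rank ∂_3 = (6 − 5) − 0 = 1, and there is no ∂_3, so H_2 = Z.

(K is a triangulation of the 2-sphere S^2.)

H_0 = Z,  H_1 = 0,  H_2 = Z.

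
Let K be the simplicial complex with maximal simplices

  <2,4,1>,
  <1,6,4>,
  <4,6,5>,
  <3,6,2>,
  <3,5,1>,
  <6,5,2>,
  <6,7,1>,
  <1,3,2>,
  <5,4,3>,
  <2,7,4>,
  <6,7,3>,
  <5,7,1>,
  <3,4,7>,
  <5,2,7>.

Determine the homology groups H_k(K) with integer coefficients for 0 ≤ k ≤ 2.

Fix the vertex order 1 < 2 < 3 < 4 < 5 < 6 < 7 and write every simplex with vertices in increasing order. Then dim K = 2 and the simplices of K are:

  0-simplices (7): [1], [2], [3], [4], [5], [6], [7]
  1-simplices (21): [1,2], [1,3], [1,4], [1,5], [1,6], [1,7], [2,3], [2,4], [2,5], [2,6], [2,7], [3,4], [3,5], [3,6], [3,7], [4,5], [4,6], [4,7], [5,6], [5,7], [6,7]
  2-simplices (14): [1,2,3], [1,2,4], [1,3,5], [1,4,6], [1,5,7], [1,6,7], [2,3,6], [2,4,7], [2,5,6], [2,5,7], [3,4,5], [3,4,7], [3,6,7], [4,5,6]

so the chain groups are C_0 ≅ Z^7, C_1 ≅ Z^21, C_2 ≅ Z^14.

Boundary ∂_1: C_1 → C_0 maps an edge to its endpoints' difference, ∂[p,q] = q − p.
This gives a 7×21 integer matrix of rank 6; reducing to Smith normal form yields diagonal entries (1,1,1,1,1,1).

The boundary map ∂_2: C_2 → C_1 sends each 2-simplex [p,q,r] to [q,r] − [p,r] + [p,q]. For instance
  ∂[4,5,6] = [5,6] − [4,6] + [4,5],
  ∂[2,3,6] = [3,6] − [2,6] + [2,3].
The resulting 21×14 matrix has rank 13, and its Smith normal form has invariant factors (1,1,1,1,1,1,1,1,1,1,1,1,1).

From H_k ≅ ker(∂_k) / im(∂_{k+1}) we obtain:

  H_0: rank C_0 − rank ∂_1 = 7 − 6 = 1, and the invariant factors of ∂_1 are all 1, so H_0 ≅ Z.
  H_1: rank ker ∂_1 − rank ∂_2 = (21 − 6) − 13 = 2, and the invariant factors of ∂_2 are all 1, so H_1 ≅ Z^2.
  H_2: rank ker ∂_2 − rank ∂_3 = (14 − 13) − 0 = 1, and there is no ∂_3, so H_2 ≅ Z.

(K is a triangulation of the torus T^2.)

H_0 ≅ Z,  H_1 ≅ Z^2,  H_2 ≅ Z.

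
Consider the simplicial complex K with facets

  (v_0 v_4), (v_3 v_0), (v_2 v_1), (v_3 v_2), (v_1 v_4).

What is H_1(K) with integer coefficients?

Take the total order v_0 < v_1 < v_2 < v_3 < v_4 on the vertex set. Then K (dimension 1) consists of the simplices:

  0-simplices (5): [v_0], [v_1], [v_2], [v_3], [v_4]
  1-simplices (5): [v_0,v_3], [v_0,v_4], [v_1,v_2], [v_1,v_4], [v_2,v_3]

Hence C_0 ≅ Z^5, C_1 ≅ Z^5.

The boundary map ∂_1: C_1 → C_0 maps an edge to its endpoints' difference, ∂[p,q] = q − p.
The 5×5 boundary matrix has rank 4 and Smith normal form diag(1,1,1,1).

Now H_k = ker ∂_k / im ∂_{k+1}, so:

  H_1: rank ker ∂_1 − rank ∂_2 = (5 − 4) − 0 = 1, and there is no ∂_2, so H_1 = Z.

H_1 ≅ Z.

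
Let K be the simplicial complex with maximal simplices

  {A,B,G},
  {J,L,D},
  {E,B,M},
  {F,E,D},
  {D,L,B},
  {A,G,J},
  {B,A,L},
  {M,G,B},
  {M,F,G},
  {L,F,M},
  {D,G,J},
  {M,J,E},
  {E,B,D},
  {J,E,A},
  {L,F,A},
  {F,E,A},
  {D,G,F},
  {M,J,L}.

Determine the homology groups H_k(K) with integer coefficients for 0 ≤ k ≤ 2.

H_0 = Z,  H_1 = Z^2,  H_2 = Z.

We work with the vertex ordering A < B < D < E < F < G < J < L < M. The simplices of K, each written with vertices in increasing order, are:

  0-simplices (9): A, B, D, E, F, G, J, L, M
  1-simplices (27): AB, AE, AF, AG, AJ, AL, BD, BE, BG, BL, BM, DE, DF, DG, DJ, DL, EF, EJ, EM, FG, FL, FM, GJ, GM, JL, JM, LM
  2-simplices (18): ABG, ABL, AEF, AEJ, AFL, AGJ, BDE, BDL, BEM, BGM, DEF, DFG, DGJ, DJL, EJM, FGM, FLM, JLM

so the chain groups are C_0 ≅ Z^9, C_1 ≅ Z^27, C_2 ≅ Z^18.

The boundary map ∂_1: C_1 → C_0 sends each edge [p,q] (with p < q) to q − p.
The resulting 9×27 matrix has rank 8, and its Smith normal form has invariant factors (1,1,1,1,1,1,1,1).

∂_2: C_2 → C_1 maps a triangle to the signed sum of its edges. For instance
  ∂DGJ = GJ − DJ + DG,
  ∂FLM = LM − FM + FL.
As a 27×18 matrix over Z this has rank 17, with invariant factors (1,1,1,1,1,1,1,1,1,1,1,1,1,1,1,1,1).

Computing H_k = (kernel of ∂_k) / (image of ∂_{k+1}):

  H_0: rank C_0 − rank ∂_1 = 9 − 8 = 1, and the invariant factors of ∂_1 are all 1, so H_0 = Z.
  H_1: rank ker ∂_1 − rank ∂_2 = (27 − 8) − 17 = 2, and the invariant factors of ∂_2 are all 1, so H_1 = Z^2.
  H_2: rank ker ∂_2 − rank ∂_3 = (18 − 17) − 0 = 1, and there is no ∂_3, so H_2 = Z.

As a check, the Euler characteristic is 9 − 27 + 18 = 0, which agrees with 1 − 2 + 1 = 0.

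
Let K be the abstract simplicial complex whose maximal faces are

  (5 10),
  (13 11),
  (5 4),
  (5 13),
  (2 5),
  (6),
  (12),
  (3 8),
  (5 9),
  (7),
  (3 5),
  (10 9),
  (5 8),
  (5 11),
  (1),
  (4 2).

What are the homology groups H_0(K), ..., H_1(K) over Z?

H_0 ≅ Z^5,  H_1 ≅ Z^4.

Fix the vertex order 1 < 2 < 3 < 4 < 5 < 6 < 7 < 8 < 9 < 10 < 11 < 12 < 13 and write every simplex with vertices in increasing order. Then dim K = 1 and the simplices of K are:

  0-simplices (13): [1], [2], [3], [4], [5], [6], [7], [8], [9], [10], [11], [12], [13]
  1-simplices (12): [2,4], [2,5], [3,5], [3,8], [4,5], [5,8], [5,9], [5,10], [5,11], [5,13], [9,10], [11,13]

giving chain groups C_0 ≅ Z^13, C_1 ≅ Z^12.

∂_1: C_1 → C_0 is given by ∂[p,q] = [q] − [p].
This gives a 13×12 integer matrix of rank 8; reducing to Smith normal form yields diagonal entries (1,1,1,1,1,1,1,1).

Now H_k = ker ∂_k / im ∂_{k+1}, so:

  H_0: rank C_0 − rank ∂_1 = 13 − 8 = 5, and the invariant factors of ∂_1 are all 1, so H_0 = Z^5.
  H_1: rank ker ∂_1 − rank ∂_2 = (12 − 8) − 0 = 4, and there is no ∂_2, so H_1 = Z^4.

As a check, the Euler characteristic is 13 − 12 = 1, which agrees with 5 − 4 = 1.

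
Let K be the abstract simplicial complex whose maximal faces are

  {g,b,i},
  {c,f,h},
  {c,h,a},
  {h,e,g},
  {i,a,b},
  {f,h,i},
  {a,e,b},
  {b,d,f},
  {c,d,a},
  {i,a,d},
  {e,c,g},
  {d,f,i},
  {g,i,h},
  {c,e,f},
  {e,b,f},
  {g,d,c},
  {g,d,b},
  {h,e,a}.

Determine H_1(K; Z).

Order the vertices as a < b < c < d < e < f < g < h < i. Listing each simplex with vertices in this order, K has dimension 2 with simplices:

  0-simplices (9): a, b, c, d, e, f, g, h, i
  1-simplices (27): ab, ac, ad, ae, ah, ai, bd, be, bf, bg, bi, cd, ce, cf, cg, ch, df, dg, di, ef, eg, eh, fh, fi, gh, gi, hi
  2-simplices (18): abe, abi, acd, ach, adi, aeh, bdf, bdg, bef, bgi, cdg, cef, ceg, cfh, dfi, egh, fhi, ghi

giving chain groups C_0 ≅ Z^9, C_1 ≅ Z^27, C_2 ≅ Z^18.

The boundary map ∂_1: C_1 → C_0 maps an edge to its endpoints' difference, ∂[p,q] = q − p. For instance
  ∂ac = c − a.
The 9×27 boundary matrix has rank 8 and Smith normal form diag(1,1,1,1,1,1,1,1).

Boundary ∂_2: C_2 → C_1 acts by ∂[p,q,r] = [q,r] − [p,r] + [p,q]. For instance
  ∂egh = gh − eh + eg,
  ∂bdg = dg − bg + bd.
As a 27×18 matrix over Z this has rank 18, with invariant factors (1,1,1,1,1,1,1,1,1,1,1,1,1,1,1,1,1,2).

Now H_k = ker ∂_k / im ∂_{k+1}, so:

  H_1: rank ker ∂_1 − rank ∂_2 = (27 − 8) − 18 = 1, and ∂_2 has invariant factor 2 > 1, so H_1 = Z ⊕ Z/2.

H_1 = Z ⊕ Z/2.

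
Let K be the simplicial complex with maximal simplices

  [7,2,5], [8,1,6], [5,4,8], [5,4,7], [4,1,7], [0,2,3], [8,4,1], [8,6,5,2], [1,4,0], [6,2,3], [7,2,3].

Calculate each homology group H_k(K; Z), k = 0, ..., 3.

H_0 = Z,  H_1 = Z,  H_2 = 0,  H_3 = 0.

Fix the vertex order 0 < 1 < 2 < 3 < 4 < 5 < 6 < 7 < 8 and write every simplex with vertices in increasing order. Then dim K = 3 and the simplices of K are:

  0-simplices (9): [0], [1], [2], [3], [4], [5], [6], [7], [8]
  1-simplices (22): [0,1], [0,2], [0,3], [0,4], [1,4], [1,6], [1,7], [1,8], [2,3], [2,5], [2,6], [2,7], [2,8], [3,6], [3,7], [4,5], [4,7], [4,8], [5,6], [5,7], [5,8], [6,8]
  2-simplices (14): [0,1,4], [0,2,3], [1,4,7], [1,4,8], [1,6,8], [2,3,6], [2,3,7], [2,5,6], [2,5,7], [2,5,8], [2,6,8], [4,5,7], [4,5,8], [5,6,8]
  3-simplices (1): [2,5,6,8]

Hence C_0 ≅ Z^9, C_1 ≅ Z^22, C_2 ≅ Z^14, C_3 ≅ Z^1.

∂_1: C_1 → C_0 is given by ∂[p,q] = [q] − [p].
This gives a 9×22 integer matrix of rank 8; reducing to Smith normal form yields diagonal entries (1,1,1,1,1,1,1,1).

The boundary map ∂_2: C_2 → C_1 acts by ∂[p,q,r] = [q,r] − [p,r] + [p,q]. For instance
  ∂[1,6,8] = [6,8] − [1,8] + [1,6],
  ∂[4,5,7] = [5,7] − [4,7] + [4,5].
This gives a 22×14 integer matrix of rank 13; reducing to Smith normal form yields diagonal entries (1,1,1,1,1,1,1,1,1,1,1,1,1).

∂_3: C_3 → C_2 sends each 3-simplex σ to the alternating sum Σ_i (−1)^i (σ with its i-th vertex removed). For instance
  ∂[2,5,6,8] = [5,6,8] − [2,6,8] + [2,5,8] − [2,5,6].
The resulting 14×1 matrix has rank 1, and its Smith normal form has invariant factors (1).

Reading off H_k = ker ∂_k / im ∂_{k+1}:

  H_0: rank C_0 − rank ∂_1 = 9 − 8 = 1, and the invariant factors of ∂_1 are all 1, so H_0 = Z.
  H_1: rank ker ∂_1 − rank ∂_2 = (22 − 8) − 13 = 1, and the invariant factors of ∂_2 are all 1, so H_1 = Z.
  H_2: rank ker ∂_2 − rank ∂_3 = (14 − 13) − 1 = 0, and the invariant factors of ∂_3 are all 1, so H_2 = 0.
  H_3: rank ker ∂_3 − rank ∂_4 = (1 − 1) − 0 = 0, and there is no ∂_4, so H_3 = 0.

As a check, the Euler characteristic is 9 − 22 + 14 − 1 = 0, which agrees with 1 − 1 + 0 − 0 = 0.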